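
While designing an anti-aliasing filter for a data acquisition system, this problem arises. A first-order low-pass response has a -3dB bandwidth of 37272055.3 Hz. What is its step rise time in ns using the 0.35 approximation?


Rise time from bandwidth relationship:
tr = 0.35 / BW
   = 0.35 / 37272055.3
   = 9.390413198e-09 s
   = 9.3904 ns

9.3904 ns


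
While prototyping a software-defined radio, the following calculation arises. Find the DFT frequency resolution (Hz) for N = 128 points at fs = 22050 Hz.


DFT frequency resolution:
df = fs / N
   = 22050 / 128
   = 172.2656 Hz

172.2656 Hz


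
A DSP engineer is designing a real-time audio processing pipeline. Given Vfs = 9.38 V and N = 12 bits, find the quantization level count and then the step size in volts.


Step 1 — number of quantization levels:
L = 2^N = 2^12 = 4096

Step 2 — LSB step size:
delta = Vfs / L
      = 9.38 / 4096
      = 0.00229004 V

Levels = 4096; step size = 0.00229004 V


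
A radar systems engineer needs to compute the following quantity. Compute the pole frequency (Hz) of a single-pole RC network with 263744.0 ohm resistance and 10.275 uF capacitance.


Cutoff frequency of a first-order RC filter:
fc = 1 / (2 * pi * R * C)
C = 10.275 uF = 1.0275e-05 F
fc = 1 / (2 * pi * 263744.0 * 1.0275e-05)
   = 1 / 17.027241173623
   = 0.058729 Hz

0.058729 Hz


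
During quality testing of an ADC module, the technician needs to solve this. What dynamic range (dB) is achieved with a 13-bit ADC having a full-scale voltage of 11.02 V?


Dynamic range from full-scale to LSB:
V_min = V_max / 2^bits = 11.02 / 2^13
DR = 20 * log10(V_max / V_min)
   = 20 * log10(2^13)
   = 20 * 13 * log10(2)
   = 78.27 dB

78.27 dB


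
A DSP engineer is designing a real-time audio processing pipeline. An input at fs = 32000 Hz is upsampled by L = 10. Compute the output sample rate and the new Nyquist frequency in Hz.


Step 1 — output sample rate after interpolation by L:
fs_out = L * fs_in = 10 * 32000 = 320000 Hz

Step 2 — Nyquist frequency of the output stream:
f_Nyq = fs_out / 2 = 320000 / 2 = 160000.0 Hz

fs_out = 320000 Hz; f_Nyquist = 160000.0 Hz


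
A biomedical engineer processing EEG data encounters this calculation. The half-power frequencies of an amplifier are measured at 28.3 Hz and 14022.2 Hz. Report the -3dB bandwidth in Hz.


Bandwidth is the difference of -3dB frequencies:
BW = f_high - f_low
   = 14022.2 - 28.3
   = 13993.9 Hz

13993.9 Hz


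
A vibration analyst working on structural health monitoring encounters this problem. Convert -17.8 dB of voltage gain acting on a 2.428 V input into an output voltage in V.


Output voltage from dB gain:
V_out = V_in * 10^(gain_dB / 20)
      = 2.428 * 10^(-17.8 / 20)
      = 2.428 * 0.128825
      = 0.3128 V

0.3128 V


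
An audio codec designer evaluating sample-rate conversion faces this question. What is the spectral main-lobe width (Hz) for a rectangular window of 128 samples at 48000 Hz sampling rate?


Main lobe width for a rectangular window:
Width = 2 * fs / N
      = 2 * 48000 / 128
      = 96000 / 128
      = 750.0 Hz

750.0 Hz


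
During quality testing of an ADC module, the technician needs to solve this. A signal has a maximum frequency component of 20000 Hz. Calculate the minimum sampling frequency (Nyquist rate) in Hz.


The Nyquist rate is twice the maximum frequency component.
fs_min = 2 * fmax
      = 2 * 20000
      = 40000 Hz

40000


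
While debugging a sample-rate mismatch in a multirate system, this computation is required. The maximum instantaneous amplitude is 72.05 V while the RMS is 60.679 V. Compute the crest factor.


Crest factor is the ratio of peak to RMS:
CF = V_peak / V_rms
   = 72.05 / 60.679
   = 1.1874

1.1874


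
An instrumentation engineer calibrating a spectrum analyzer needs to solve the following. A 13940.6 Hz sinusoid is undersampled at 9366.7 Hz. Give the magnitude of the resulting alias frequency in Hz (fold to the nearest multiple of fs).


Compute the nearest integer multiple of fs to the signal:
n = round(13940.6 / 9366.7) = 1
f_alias = |13940.6 - 1 * 9366.7|
        = |13940.6 - 9366.7|
        = 4573.9 Hz

4573.9


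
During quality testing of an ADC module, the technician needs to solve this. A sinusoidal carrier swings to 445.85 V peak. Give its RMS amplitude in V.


RMS voltage for a sinusoidal waveform:
V_rms = V_peak / sqrt(2)
      = 445.85 / 1.414214
      = 315.264 V

315.264 V


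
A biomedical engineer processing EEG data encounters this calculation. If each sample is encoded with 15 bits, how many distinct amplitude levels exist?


Number of quantization levels = 2^N
= 2^15
= 32768

32768


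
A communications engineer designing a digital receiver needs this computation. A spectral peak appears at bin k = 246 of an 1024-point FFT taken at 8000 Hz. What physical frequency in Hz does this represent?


Frequency of DFT bin k:
f_k = k * fs / N
    = 246 * 8000 / 1024
    = 1968000 / 1024
    = 1921.875 Hz

1921.875 Hz


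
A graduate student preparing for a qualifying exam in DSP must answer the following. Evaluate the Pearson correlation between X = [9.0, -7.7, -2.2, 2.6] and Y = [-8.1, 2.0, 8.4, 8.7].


Pearson correlation coefficient (population):
r = cov(X,Y) / (std(X) * std(Y))
Mean X = 0.425, Mean Y = 2.75
Cov(X,Y) = -22.20875
Std(X) = 6.14751, Std(Y) = 6.811938
r = -0.5303

-0.5303


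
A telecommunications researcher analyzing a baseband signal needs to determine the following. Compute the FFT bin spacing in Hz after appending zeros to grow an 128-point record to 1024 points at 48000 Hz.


Frequency resolution after zero-padding:
N_padded = 128 * 8 = 1024
df = fs / N_padded
   = 48000 / 1024
   = 46.875 Hz

46.875 Hz


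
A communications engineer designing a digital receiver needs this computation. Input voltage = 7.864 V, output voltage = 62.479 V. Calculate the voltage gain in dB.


Voltage gain in dB:
G = 20 * log10(Vout / Vin)
  = 20 * log10(62.479 / 7.864)
  = 20 * log10(7.944939)
  = 20 * 0.900091
  = 18.0 dB

18.0 dB


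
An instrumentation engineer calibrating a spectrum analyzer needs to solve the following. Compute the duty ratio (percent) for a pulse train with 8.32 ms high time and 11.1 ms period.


Duty cycle as a percentage:
DC = (t_on / T) * 100
   = (8.32 / 11.1) * 100
   = 0.74955 * 100
   = 74.95 %

74.95 %


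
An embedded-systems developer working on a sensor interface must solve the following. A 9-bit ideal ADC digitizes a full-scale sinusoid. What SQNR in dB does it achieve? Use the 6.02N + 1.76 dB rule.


Theoretical SNR for a full-scale sinusoid:
SNR = 6.02 * N + 1.76
    = 6.02 * 9 + 1.76
    = 54.18 + 1.76
    = 55.94 dB

55.94 dB


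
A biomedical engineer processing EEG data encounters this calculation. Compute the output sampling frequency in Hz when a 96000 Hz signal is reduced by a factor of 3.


Decimation reduces the sample rate:
fs_out = fs_in / M
       = 96000 / 3
       = 32000.0 Hz

32000.0 Hz


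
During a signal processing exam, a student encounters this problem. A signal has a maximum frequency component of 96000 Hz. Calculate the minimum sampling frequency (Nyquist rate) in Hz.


The Nyquist rate is twice the maximum frequency component.
fs_min = 2 * fmax
      = 2 * 96000
      = 192000 Hz

192000


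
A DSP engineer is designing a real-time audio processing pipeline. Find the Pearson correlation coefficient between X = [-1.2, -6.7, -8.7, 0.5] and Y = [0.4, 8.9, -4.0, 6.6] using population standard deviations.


Pearson correlation coefficient (population):
r = cov(X,Y) / (std(X) * std(Y))
Mean X = -4.025, Mean Y = 2.975
Cov(X,Y) = 6.471875
Std(X) = 3.790366, Std(Y) = 5.087423
r = 0.3356

0.3356


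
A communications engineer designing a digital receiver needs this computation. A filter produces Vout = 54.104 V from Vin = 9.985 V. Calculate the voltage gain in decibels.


Voltage gain in dB:
G = 20 * log10(Vout / Vin)
  = 20 * log10(54.104 / 9.985)
  = 20 * log10(5.418528)
  = 20 * 0.733881
  = 14.68 dB

14.68 dB


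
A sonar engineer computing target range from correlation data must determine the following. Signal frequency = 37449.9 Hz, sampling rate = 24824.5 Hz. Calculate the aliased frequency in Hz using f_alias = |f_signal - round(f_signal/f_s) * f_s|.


Compute the nearest integer multiple of fs to the signal:
n = round(37449.9 / 24824.5) = 2
f_alias = |37449.9 - 2 * 24824.5|
        = |37449.9 - 49649.0|
        = 12199.1 Hz

12199.1


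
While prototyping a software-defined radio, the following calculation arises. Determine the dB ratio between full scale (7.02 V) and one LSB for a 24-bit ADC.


Dynamic range from full-scale to LSB:
V_min = V_max / 2^bits = 7.02 / 2^24
DR = 20 * log10(V_max / V_min)
   = 20 * log10(2^24)
   = 20 * 24 * log10(2)
   = 144.49 dB

144.49 dB


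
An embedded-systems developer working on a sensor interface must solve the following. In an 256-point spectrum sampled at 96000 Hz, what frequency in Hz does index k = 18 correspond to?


Frequency of DFT bin k:
f_k = k * fs / N
    = 18 * 96000 / 256
    = 1728000 / 256
    = 6750.0 Hz

6750.0 Hz


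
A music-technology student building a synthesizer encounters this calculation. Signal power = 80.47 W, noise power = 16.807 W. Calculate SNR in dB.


SNR in decibels:
SNR = 10 * log10(Ps / Pn)
    = 10 * log10(80.47 / 16.807)
    = 10 * log10(4.7879)
    = 10 * 0.6801
    = 6.8 dB

6.8 dB


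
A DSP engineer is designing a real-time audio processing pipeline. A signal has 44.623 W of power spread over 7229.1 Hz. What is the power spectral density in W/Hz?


Power spectral density:
PSD = P / BW
    = 44.623 / 7229.1
    = 0.00617269 W/Hz

0.00617269 W/Hz


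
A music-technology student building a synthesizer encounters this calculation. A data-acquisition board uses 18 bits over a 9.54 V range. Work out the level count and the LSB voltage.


Step 1 — number of quantization levels:
L = 2^N = 2^18 = 262144

Step 2 — LSB step size:
delta = Vfs / L
      = 9.54 / 262144
      = 3.639e-05 V

Levels = 262144; step size = 3.639e-05 V


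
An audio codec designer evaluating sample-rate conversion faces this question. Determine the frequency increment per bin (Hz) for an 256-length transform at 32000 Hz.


DFT frequency resolution:
df = fs / N
   = 32000 / 256
   = 125.0 Hz

125.0 Hz


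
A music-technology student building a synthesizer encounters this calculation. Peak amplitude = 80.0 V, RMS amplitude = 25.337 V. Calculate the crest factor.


Crest factor is the ratio of peak to RMS:
CF = V_peak / V_rms
   = 80.0 / 25.337
   = 3.1574

3.1574


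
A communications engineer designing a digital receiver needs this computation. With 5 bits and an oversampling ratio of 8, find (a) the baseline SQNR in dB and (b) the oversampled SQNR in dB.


Step 1 — baseline SQNR at Nyquist:
SQNR_base = 6.02*N + 1.76
          = 6.02*5 + 1.76
          = 31.86 dB

Step 2 — oversampling processing gain:
G = 10*log10(OSR) = 10*log10(8) = 9.03 dB

Step 3 — total:
SQNR_total = 31.86 + 9.03 = 40.89 dB

Base SQNR = 31.86 dB; oversampled SQNR = 40.89 dB


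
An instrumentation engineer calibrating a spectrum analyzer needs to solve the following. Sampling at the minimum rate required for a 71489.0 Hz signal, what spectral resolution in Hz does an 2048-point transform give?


Step 1 — Nyquist sampling rate:
fs = 2 * fmax = 2 * 71489.0 = 142978.0 Hz

Step 2 — DFT bin spacing:
df = fs / N = 142978.0 / 2048 = 69.8135 Hz

69.8135 Hz


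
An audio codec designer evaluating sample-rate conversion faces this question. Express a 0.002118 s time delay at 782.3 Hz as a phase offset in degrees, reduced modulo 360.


Phase shift from frequency and time delay:
phi = 360 * f * t_delay
    = 360 * 782.3 * 0.002118
    = 596.49 degrees
    mod 360 = 236.49 degrees

236.49 degrees


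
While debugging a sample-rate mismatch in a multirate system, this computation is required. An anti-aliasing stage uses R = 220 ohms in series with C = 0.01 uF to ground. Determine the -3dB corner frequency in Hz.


Cutoff frequency of a first-order RC filter:
fc = 1 / (2 * pi * R * C)
C = 0.01 uF = 1e-08 F
fc = 1 / (2 * pi * 220 * 1e-08)
   = 1 / 1.3823007675795e-05
   = 72343.155951 Hz

72343.155951 Hz


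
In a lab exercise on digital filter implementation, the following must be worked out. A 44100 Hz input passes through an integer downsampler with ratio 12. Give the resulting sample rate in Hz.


Decimation reduces the sample rate:
fs_out = fs_in / M
       = 44100 / 12
       = 3675.0 Hz

3675.0 Hz


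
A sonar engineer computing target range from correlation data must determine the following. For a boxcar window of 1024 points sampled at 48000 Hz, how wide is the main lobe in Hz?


Main lobe width for a rectangular window:
Width = 2 * fs / N
      = 2 * 48000 / 1024
      = 96000 / 1024
      = 93.75 Hz

93.75 Hz


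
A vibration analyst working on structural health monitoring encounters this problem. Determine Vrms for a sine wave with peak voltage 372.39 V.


RMS voltage for a sinusoidal waveform:
V_rms = V_peak / sqrt(2)
      = 372.39 / 1.414214
      = 263.319 V

263.319 V


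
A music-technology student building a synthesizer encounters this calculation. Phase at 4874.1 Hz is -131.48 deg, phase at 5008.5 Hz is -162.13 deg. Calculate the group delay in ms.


Group delay from phase difference:
tau = -d(phi)/d(omega)
d(phi) = -30.65 deg = -0.534943 rad
d(omega) = 2*pi*(5008.5 - 4874.1) = 844.4601 rad/s
tau = -(-0.534943) / 844.4601
    = 0.6335 ms

0.6335 ms


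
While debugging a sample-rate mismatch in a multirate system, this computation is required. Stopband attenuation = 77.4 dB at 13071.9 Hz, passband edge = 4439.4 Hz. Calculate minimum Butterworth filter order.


Butterworth filter order formula:
n = log10(10^(A/10) - 1) / (2 * log10(f_stop/f_pass))
10^(77.4/10) - 1 = 54954086.3858
f_stop/f_pass = 13071.9 / 4439.4 = 2.9445
n = 8.2513 -> ceil = 9

9


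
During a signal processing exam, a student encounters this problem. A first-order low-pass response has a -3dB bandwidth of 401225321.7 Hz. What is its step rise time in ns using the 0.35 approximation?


Rise time from bandwidth relationship:
tr = 0.35 / BW
   = 0.35 / 401225321.7
   = 8.723277946e-10 s
   = 0.8723 ns

0.8723 ns


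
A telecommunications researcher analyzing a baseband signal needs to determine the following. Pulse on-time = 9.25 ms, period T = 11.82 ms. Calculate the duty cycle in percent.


Duty cycle as a percentage:
DC = (t_on / T) * 100
   = (9.25 / 11.82) * 100
   = 0.782572 * 100
   = 78.26 %

78.26 %


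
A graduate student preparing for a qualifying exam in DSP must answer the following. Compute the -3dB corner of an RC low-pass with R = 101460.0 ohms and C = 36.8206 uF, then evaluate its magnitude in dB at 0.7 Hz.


Step 1 — cutoff frequency:
fc = 1 / (2*pi*R*C)
C = 36.8206 uF = 3.68206e-05 F
fc = 1 / (2*pi*101460.0*3.68206e-05)
   = 0.0426024 Hz

Step 2 — magnitude at f = 0.7 Hz:
|H(f)| = 1 / sqrt(1 + (f/fc)^2)
f/fc = 0.7 / 0.0426024 = 16.430999
|H| = 1 / sqrt(1 + 269.977728) = 0.0607482
|H|_dB = 20*log10(0.0607482) = -24.33 dB

fc = 0.0426024 Hz; |H(0.7 Hz)| = -24.33 dB


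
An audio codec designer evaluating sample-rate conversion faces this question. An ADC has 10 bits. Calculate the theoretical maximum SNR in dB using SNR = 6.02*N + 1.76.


Theoretical SNR for a full-scale sinusoid:
SNR = 6.02 * N + 1.76
    = 6.02 * 10 + 1.76
    = 60.2 + 1.76
    = 61.96 dB

61.96 dB


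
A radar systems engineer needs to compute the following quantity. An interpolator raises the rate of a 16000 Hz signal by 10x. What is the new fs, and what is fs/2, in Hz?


Step 1 — output sample rate after interpolation by L:
fs_out = L * fs_in = 10 * 16000 = 160000 Hz

Step 2 — Nyquist frequency of the output stream:
f_Nyq = fs_out / 2 = 160000 / 2 = 80000.0 Hz

fs_out = 160000 Hz; f_Nyquist = 80000.0 Hz


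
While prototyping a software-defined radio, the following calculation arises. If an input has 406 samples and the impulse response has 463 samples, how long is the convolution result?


Linear convolution output length:
L = N + M - 1
  = 406 + 463 - 1
  = 868 samples

868


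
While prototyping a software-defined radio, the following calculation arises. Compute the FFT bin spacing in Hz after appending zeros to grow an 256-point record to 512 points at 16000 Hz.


Frequency resolution after zero-padding:
N_padded = 256 * 2 = 512
df = fs / N_padded
   = 16000 / 512
   = 31.25 Hz

31.25 Hz


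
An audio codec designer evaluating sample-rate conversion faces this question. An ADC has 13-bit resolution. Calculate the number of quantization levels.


Number of quantization levels = 2^N
= 2^13
= 8192

8192


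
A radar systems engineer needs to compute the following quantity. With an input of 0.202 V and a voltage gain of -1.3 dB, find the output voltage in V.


Output voltage from dB gain:
V_out = V_in * 10^(gain_dB / 20)
      = 0.202 * 10^(-1.3 / 20)
      = 0.202 * 0.860994
      = 0.1739 V

0.1739 V


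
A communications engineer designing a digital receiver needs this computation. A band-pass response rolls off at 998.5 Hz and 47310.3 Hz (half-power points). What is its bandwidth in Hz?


Bandwidth is the difference of -3dB frequencies:
BW = f_high - f_low
   = 47310.3 - 998.5
   = 46311.8 Hz

46311.8 Hz


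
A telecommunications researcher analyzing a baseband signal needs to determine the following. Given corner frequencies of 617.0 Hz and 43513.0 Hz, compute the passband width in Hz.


Bandwidth is the difference of -3dB frequencies:
BW = f_high - f_low
   = 43513.0 - 617.0
   = 42896.0 Hz

42896.0 Hz


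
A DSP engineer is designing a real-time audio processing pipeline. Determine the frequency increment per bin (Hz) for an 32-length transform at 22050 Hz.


DFT frequency resolution:
df = fs / N
   = 22050 / 32
   = 689.0625 Hz

689.0625 Hz


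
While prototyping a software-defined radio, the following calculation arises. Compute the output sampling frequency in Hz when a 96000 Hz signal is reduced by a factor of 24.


Decimation reduces the sample rate:
fs_out = fs_in / M
       = 96000 / 24
       = 4000.0 Hz

4000.0 Hz


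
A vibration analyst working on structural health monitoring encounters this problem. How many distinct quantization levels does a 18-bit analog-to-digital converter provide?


Number of quantization levels = 2^N
= 2^18
= 262144

262144


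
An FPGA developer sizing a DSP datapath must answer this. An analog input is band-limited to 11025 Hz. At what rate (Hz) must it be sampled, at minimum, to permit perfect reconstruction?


The Nyquist rate is twice the maximum frequency component.
fs_min = 2 * fmax
      = 2 * 11025
      = 22050 Hz

22050


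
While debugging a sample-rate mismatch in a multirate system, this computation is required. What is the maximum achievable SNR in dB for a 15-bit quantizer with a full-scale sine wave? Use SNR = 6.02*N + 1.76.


Theoretical SNR for a full-scale sinusoid:
SNR = 6.02 * N + 1.76
    = 6.02 * 15 + 1.76
    = 90.3 + 1.76
    = 92.06 dB

92.06 dB


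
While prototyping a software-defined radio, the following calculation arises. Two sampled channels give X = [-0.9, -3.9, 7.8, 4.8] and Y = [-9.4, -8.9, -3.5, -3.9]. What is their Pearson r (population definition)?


Pearson correlation coefficient (population):
r = cov(X,Y) / (std(X) * std(Y))
Mean X = 1.95, Mean Y = -6.425
Cov(X,Y) = 11.81625
Std(X) = 4.601358, Std(Y) = 2.734387
r = 0.9391

0.9391


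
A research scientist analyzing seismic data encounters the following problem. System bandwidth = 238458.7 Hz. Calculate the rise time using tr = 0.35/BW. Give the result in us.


Rise time from bandwidth relationship:
tr = 0.35 / BW
   = 0.35 / 238458.7
   = 1.467759407e-06 s
   = 1.4678 us

1.4678 us


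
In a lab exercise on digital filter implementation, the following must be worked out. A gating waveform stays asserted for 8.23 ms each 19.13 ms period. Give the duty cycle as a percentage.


Duty cycle as a percentage:
DC = (t_on / T) * 100
   = (8.23 / 19.13) * 100
   = 0.430214 * 100
   = 43.02 %

43.02 %


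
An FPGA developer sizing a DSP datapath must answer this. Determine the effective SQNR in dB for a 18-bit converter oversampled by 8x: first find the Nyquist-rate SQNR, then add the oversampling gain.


Step 1 — baseline SQNR at Nyquist:
SQNR_base = 6.02*N + 1.76
          = 6.02*18 + 1.76
          = 110.12 dB

Step 2 — oversampling processing gain:
G = 10*log10(OSR) = 10*log10(8) = 9.03 dB

Step 3 — total:
SQNR_total = 110.12 + 9.03 = 119.15 dB

Base SQNR = 110.12 dB; oversampled SQNR = 119.15 dB


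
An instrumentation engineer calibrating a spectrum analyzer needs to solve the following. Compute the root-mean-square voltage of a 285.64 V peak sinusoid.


RMS voltage for a sinusoidal waveform:
V_rms = V_peak / sqrt(2)
      = 285.64 / 1.414214
      = 201.978 V

201.978 V


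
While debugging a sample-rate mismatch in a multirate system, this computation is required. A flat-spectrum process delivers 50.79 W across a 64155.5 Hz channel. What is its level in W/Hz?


Power spectral density:
PSD = P / BW
    = 50.79 / 64155.5
    = 0.00079167 W/Hz

0.00079167 W/Hz


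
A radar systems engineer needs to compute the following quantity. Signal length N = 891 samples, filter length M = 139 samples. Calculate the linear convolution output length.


Linear convolution output length:
L = N + M - 1
  = 891 + 139 - 1
  = 1029 samples

1029


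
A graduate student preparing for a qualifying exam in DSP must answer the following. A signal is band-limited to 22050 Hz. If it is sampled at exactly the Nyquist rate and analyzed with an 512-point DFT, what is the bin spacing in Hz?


Step 1 — Nyquist sampling rate:
fs = 2 * fmax = 2 * 22050 = 44100 Hz

Step 2 — DFT bin spacing:
df = fs / N = 44100 / 512 = 86.1328 Hz

86.1328 Hz


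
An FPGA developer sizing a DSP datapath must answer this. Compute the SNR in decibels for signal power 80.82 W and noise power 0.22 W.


SNR in decibels:
SNR = 10 * log10(Ps / Pn)
    = 10 * log10(80.82 / 0.22)
    = 10 * log10(367.3636)
    = 10 * 2.5651
    = 25.65 dB

25.65 dB


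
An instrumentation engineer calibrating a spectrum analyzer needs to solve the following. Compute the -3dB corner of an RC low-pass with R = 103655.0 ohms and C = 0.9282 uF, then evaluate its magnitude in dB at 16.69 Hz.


Step 1 — cutoff frequency:
fc = 1 / (2*pi*R*C)
C = 0.9282 uF = 9.282e-07 F
fc = 1 / (2*pi*103655.0*9.282e-07)
   = 1.6542 Hz

Step 2 — magnitude at f = 16.69 Hz:
|H(f)| = 1 / sqrt(1 + (f/fc)^2)
f/fc = 16.69 / 1.6542 = 10.089469
|H| = 1 / sqrt(1 + 101.797385) = 0.09863
|H|_dB = 20*log10(0.09863) = -20.12 dB

fc = 1.6542 Hz; |H(16.69 Hz)| = -20.12 dB


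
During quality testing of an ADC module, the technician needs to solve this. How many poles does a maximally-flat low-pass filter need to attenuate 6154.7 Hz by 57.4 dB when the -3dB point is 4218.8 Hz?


Butterworth filter order formula:
n = log10(10^(A/10) - 1) / (2 * log10(f_stop/f_pass))
10^(57.4/10) - 1 = 549539.8739
f_stop/f_pass = 6154.7 / 4218.8 = 1.4589
n = 17.4981 -> ceil = 18

18


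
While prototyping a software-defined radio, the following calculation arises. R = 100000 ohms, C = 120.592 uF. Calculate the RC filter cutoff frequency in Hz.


Cutoff frequency of a first-order RC filter:
fc = 1 / (2 * pi * R * C)
C = 120.592 uF = 0.000120592 F
fc = 1 / (2 * pi * 100000 * 0.000120592)
   = 1 / 75.77018825634
   = 0.013198 Hz

0.013198 Hz


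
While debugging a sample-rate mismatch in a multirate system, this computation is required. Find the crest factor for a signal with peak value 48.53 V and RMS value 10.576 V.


Crest factor is the ratio of peak to RMS:
CF = V_peak / V_rms
   = 48.53 / 10.576
   = 4.5887

4.5887


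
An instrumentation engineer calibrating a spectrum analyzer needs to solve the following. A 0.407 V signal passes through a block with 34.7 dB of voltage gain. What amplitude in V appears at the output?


Output voltage from dB gain:
V_out = V_in * 10^(gain_dB / 20)
      = 0.407 * 10^(34.7 / 20)
      = 0.407 * 54.325033
      = 22.1103 V

22.1103 V


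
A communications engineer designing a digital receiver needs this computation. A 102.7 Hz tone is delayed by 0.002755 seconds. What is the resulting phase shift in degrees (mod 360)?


Phase shift from frequency and time delay:
phi = 360 * f * t_delay
    = 360 * 102.7 * 0.002755
    = 101.86 degrees
    mod 360 = 101.86 degrees

101.86 degrees


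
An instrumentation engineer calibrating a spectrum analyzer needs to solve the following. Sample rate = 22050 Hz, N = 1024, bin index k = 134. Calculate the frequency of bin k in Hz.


Frequency of DFT bin k:
f_k = k * fs / N
    = 134 * 22050 / 1024
    = 2954700 / 1024
    = 2885.449 Hz

2885.449 Hz


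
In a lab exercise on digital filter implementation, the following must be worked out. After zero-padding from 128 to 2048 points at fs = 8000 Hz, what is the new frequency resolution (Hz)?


Frequency resolution after zero-padding:
N_padded = 128 * 16 = 2048
df = fs / N_padded
   = 8000 / 2048
   = 3.9062 Hz

3.9062 Hz


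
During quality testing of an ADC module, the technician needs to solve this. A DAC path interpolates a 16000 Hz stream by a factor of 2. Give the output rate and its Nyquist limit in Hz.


Step 1 — output sample rate after interpolation by L:
fs_out = L * fs_in = 2 * 16000 = 32000 Hz

Step 2 — Nyquist frequency of the output stream:
f_Nyq = fs_out / 2 = 32000 / 2 = 16000.0 Hz

fs_out = 32000 Hz; f_Nyquist = 16000.0 Hz


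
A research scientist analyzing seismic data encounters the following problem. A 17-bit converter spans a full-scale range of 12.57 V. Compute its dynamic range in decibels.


Dynamic range from full-scale to LSB:
V_min = V_max / 2^bits = 12.57 / 2^17
DR = 20 * log10(V_max / V_min)
   = 20 * log10(2^17)
   = 20 * 17 * log10(2)
   = 102.35 dB

102.35 dB


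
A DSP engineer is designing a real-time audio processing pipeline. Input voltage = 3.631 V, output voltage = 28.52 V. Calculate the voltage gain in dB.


Voltage gain in dB:
G = 20 * log10(Vout / Vin)
  = 20 * log10(28.52 / 3.631)
  = 20 * log10(7.854586)
  = 20 * 0.895123
  = 17.9 dB

17.9 dB


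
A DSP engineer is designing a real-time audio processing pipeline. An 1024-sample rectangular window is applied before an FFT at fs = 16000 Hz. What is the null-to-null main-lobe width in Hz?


Main lobe width for a rectangular window:
Width = 2 * fs / N
      = 2 * 16000 / 1024
      = 32000 / 1024
      = 31.25 Hz

31.25 Hz


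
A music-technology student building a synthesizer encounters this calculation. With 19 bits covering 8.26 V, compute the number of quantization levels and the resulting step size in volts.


Step 1 — number of quantization levels:
L = 2^N = 2^19 = 524288

Step 2 — LSB step size:
delta = Vfs / L
      = 8.26 / 524288
      = 1.575e-05 V

Levels = 524288; step size = 1.575e-05 V


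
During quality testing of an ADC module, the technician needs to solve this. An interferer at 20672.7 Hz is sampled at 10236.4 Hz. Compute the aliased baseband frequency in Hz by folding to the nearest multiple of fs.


Compute the nearest integer multiple of fs to the signal:
n = round(20672.7 / 10236.4) = 2
f_alias = |20672.7 - 2 * 10236.4|
        = |20672.7 - 20472.8|
        = 199.9 Hz

199.9


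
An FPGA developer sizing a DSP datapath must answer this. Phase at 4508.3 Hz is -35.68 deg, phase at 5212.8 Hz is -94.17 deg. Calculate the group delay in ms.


Group delay from phase difference:
tau = -d(phi)/d(omega)
d(phi) = -58.49 deg = -1.020843 rad
d(omega) = 2*pi*(5212.8 - 4508.3) = 4426.504 rad/s
tau = -(-1.020843) / 4426.504
    = 0.2306 ms

0.2306 ms


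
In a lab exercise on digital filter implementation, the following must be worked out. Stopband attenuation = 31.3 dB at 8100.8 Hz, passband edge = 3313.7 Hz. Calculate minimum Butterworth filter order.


Butterworth filter order formula:
n = log10(10^(A/10) - 1) / (2 * log10(f_stop/f_pass))
10^(31.3/10) - 1 = 1347.9629
f_stop/f_pass = 8100.8 / 3313.7 = 2.4446
n = 4.0309 -> ceil = 5

5


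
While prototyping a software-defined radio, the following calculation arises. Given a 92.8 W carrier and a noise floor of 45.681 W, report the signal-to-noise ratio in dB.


SNR in decibels:
SNR = 10 * log10(Ps / Pn)
    = 10 * log10(92.8 / 45.681)
    = 10 * log10(2.0315)
    = 10 * 0.3078
    = 3.08 dB

3.08 dB


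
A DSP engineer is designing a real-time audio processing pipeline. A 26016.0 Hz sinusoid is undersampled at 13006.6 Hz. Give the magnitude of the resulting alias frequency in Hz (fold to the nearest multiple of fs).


Compute the nearest integer multiple of fs to the signal:
n = round(26016.0 / 13006.6) = 2
f_alias = |26016.0 - 2 * 13006.6|
        = |26016.0 - 26013.2|
        = 2.8 Hz

2.8


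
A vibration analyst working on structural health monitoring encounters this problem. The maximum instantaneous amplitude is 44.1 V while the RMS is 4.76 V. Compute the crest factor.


Crest factor is the ratio of peak to RMS:
CF = V_peak / V_rms
   = 44.1 / 4.76
   = 9.2647

9.2647


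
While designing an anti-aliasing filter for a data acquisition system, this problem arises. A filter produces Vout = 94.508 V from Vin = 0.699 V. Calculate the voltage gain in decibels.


Voltage gain in dB:
G = 20 * log10(Vout / Vin)
  = 20 * log10(94.508 / 0.699)
  = 20 * log10(135.204578)
  = 20 * 2.130991
  = 42.62 dB

42.62 dB


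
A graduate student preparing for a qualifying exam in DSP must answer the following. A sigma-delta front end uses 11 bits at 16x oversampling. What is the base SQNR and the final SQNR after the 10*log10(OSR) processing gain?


Step 1 — baseline SQNR at Nyquist:
SQNR_base = 6.02*N + 1.76
          = 6.02*11 + 1.76
          = 67.98 dB

Step 2 — oversampling processing gain:
G = 10*log10(OSR) = 10*log10(16) = 12.04 dB

Step 3 — total:
SQNR_total = 67.98 + 12.04 = 80.02 dB

Base SQNR = 67.98 dB; oversampled SQNR = 80.02 dB


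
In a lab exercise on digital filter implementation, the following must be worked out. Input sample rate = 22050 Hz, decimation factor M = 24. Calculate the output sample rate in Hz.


Decimation reduces the sample rate:
fs_out = fs_in / M
       = 22050 / 24
       = 918.75 Hz

918.75 Hz


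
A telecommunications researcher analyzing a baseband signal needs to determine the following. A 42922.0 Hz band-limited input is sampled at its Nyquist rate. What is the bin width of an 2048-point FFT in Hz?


Step 1 — Nyquist sampling rate:
fs = 2 * fmax = 2 * 42922.0 = 85844.0 Hz

Step 2 — DFT bin spacing:
df = fs / N = 85844.0 / 2048 = 41.916 Hz

41.916 Hz


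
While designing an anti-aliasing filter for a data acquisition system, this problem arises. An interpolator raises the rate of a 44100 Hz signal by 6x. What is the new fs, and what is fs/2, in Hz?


Step 1 — output sample rate after interpolation by L:
fs_out = L * fs_in = 6 * 44100 = 264600 Hz

Step 2 — Nyquist frequency of the output stream:
f_Nyq = fs_out / 2 = 264600 / 2 = 132300.0 Hz

fs_out = 264600 Hz; f_Nyquist = 132300.0 Hz


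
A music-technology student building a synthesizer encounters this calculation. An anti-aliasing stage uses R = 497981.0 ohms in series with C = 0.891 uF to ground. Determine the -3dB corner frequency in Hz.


Cutoff frequency of a first-order RC filter:
fc = 1 / (2 * pi * R * C)
C = 0.891 uF = 8.91e-07 F
fc = 1 / (2 * pi * 497981.0 * 8.91e-07)
   = 1 / 2.787856050087
   = 0.358699 Hz

0.358699 Hz


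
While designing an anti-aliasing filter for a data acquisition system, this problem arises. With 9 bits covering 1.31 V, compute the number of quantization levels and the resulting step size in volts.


Step 1 — number of quantization levels:
L = 2^N = 2^9 = 512

Step 2 — LSB step size:
delta = Vfs / L
      = 1.31 / 512
      = 0.00255859 V

Levels = 512; step size = 0.00255859 V


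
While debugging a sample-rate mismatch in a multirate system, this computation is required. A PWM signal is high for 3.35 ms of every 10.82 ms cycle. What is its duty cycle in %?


Duty cycle as a percentage:
DC = (t_on / T) * 100
   = (3.35 / 10.82) * 100
   = 0.309612 * 100
   = 30.96 %

30.96 %


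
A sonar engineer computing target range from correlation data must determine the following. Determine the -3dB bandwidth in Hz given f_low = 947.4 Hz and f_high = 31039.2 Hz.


Bandwidth is the difference of -3dB frequencies:
BW = f_high - f_low
   = 31039.2 - 947.4
   = 30091.8 Hz

30091.8 Hz


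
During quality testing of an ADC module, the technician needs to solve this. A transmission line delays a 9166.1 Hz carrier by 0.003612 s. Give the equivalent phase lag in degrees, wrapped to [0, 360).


Phase shift from frequency and time delay:
phi = 360 * f * t_delay
    = 360 * 9166.1 * 0.003612
    = 11918.86 degrees
    mod 360 = 38.86 degrees

38.86 degrees


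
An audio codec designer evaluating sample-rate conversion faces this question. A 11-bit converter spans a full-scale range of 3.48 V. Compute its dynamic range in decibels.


Dynamic range from full-scale to LSB:
V_min = V_max / 2^bits = 3.48 / 2^11
DR = 20 * log10(V_max / V_min)
   = 20 * log10(2^11)
   = 20 * 11 * log10(2)
   = 66.23 dB

66.23 dB


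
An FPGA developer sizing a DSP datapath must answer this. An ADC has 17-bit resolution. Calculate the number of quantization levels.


Number of quantization levels = 2^N
= 2^17
= 131072

131072


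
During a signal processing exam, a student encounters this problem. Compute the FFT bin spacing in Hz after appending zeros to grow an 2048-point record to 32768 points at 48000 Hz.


Frequency resolution after zero-padding:
N_padded = 2048 * 16 = 32768
df = fs / N_padded
   = 48000 / 32768
   = 1.4648 Hz

1.4648 Hz


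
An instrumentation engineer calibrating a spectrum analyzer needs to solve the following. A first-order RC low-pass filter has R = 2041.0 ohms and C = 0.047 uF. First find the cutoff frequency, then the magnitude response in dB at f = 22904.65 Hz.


Step 1 — cutoff frequency:
fc = 1 / (2*pi*R*C)
C = 0.047 uF = 4.7e-08 F
fc = 1 / (2*pi*2041.0*4.7e-08)
   = 1659.126 Hz

Step 2 — magnitude at f = 22904.65 Hz:
|H(f)| = 1 / sqrt(1 + (f/fc)^2)
f/fc = 22904.65 / 1659.126 = 13.80525
|H| = 1 / sqrt(1 + 190.584928) = 0.0722469
|H|_dB = 20*log10(0.0722469) = -22.82 dB

fc = 1659.126 Hz; |H(22904.65 Hz)| = -22.82 dB


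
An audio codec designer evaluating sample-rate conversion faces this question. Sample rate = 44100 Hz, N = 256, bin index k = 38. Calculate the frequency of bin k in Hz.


Frequency of DFT bin k:
f_k = k * fs / N
    = 38 * 44100 / 256
    = 1675800 / 256
    = 6546.094 Hz

6546.094 Hz


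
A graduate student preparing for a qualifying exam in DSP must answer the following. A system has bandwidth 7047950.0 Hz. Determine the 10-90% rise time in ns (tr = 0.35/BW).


Rise time from bandwidth relationship:
tr = 0.35 / BW
   = 0.35 / 7047950.0
   = 4.965983016e-08 s
   = 49.6598 ns

49.6598 ns


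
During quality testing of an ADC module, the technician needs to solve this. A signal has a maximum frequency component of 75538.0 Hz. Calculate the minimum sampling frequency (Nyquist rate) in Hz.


The Nyquist rate is twice the maximum frequency component.
fs_min = 2 * fmax
      = 2 * 75538.0
      = 151076.0 Hz

151076.0


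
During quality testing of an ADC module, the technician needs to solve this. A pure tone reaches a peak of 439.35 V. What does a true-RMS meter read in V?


RMS voltage for a sinusoidal waveform:
V_rms = V_peak / sqrt(2)
      = 439.35 / 1.414214
      = 310.667 V

310.667 V


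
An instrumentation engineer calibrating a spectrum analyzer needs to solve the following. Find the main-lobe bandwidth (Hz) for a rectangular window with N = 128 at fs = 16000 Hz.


Main lobe width for a rectangular window:
Width = 2 * fs / N
      = 2 * 16000 / 128
      = 32000 / 128
      = 250.0 Hz

250.0 Hz


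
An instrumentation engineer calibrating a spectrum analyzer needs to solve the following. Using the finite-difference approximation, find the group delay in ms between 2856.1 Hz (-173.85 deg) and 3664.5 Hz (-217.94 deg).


Group delay from phase difference:
tau = -d(phi)/d(omega)
d(phi) = -44.09 deg = -0.769516 rad
d(omega) = 2*pi*(3664.5 - 2856.1) = 5079.327 rad/s
tau = -(-0.769516) / 5079.327
    = 0.1515 ms

0.1515 ms


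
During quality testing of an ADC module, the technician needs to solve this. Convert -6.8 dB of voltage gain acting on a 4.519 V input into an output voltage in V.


Output voltage from dB gain:
V_out = V_in * 10^(gain_dB / 20)
      = 4.519 * 10^(-6.8 / 20)
      = 4.519 * 0.457088
      = 2.0656 V

2.0656 V


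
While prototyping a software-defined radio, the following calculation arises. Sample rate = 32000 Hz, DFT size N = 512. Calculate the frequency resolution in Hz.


DFT frequency resolution:
df = fs / N
   = 32000 / 512
   = 62.5 Hz

62.5 Hz


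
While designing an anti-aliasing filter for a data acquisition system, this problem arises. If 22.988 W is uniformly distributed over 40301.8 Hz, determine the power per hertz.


Power spectral density:
PSD = P / BW
    = 22.988 / 40301.8
    = 0.0005704 W/Hz

0.0005704 W/Hz


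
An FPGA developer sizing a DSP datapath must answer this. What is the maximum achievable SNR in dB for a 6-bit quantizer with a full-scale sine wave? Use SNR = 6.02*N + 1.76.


Theoretical SNR for a full-scale sinusoid:
SNR = 6.02 * N + 1.76
    = 6.02 * 6 + 1.76
    = 36.12 + 1.76
    = 37.88 dB

37.88 dB


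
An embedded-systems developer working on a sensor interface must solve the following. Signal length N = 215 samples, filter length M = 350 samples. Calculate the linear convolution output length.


Linear convolution output length:
L = N + M - 1
  = 215 + 350 - 1
  = 564 samples

564


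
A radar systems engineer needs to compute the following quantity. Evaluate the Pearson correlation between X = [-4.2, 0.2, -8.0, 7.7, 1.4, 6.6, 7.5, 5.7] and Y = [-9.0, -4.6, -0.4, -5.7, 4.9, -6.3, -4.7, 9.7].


Pearson correlation coefficient (population):
r = cov(X,Y) / (std(X) * std(Y))
Mean X = 2.1125, Mean Y = -2.0125
Cov(X,Y) = 1.940156
Std(X) = 5.471846, Std(Y) = 5.94021
r = 0.0597

0.0597


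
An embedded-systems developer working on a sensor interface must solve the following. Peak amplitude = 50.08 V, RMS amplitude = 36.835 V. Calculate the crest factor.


Crest factor is the ratio of peak to RMS:
CF = V_peak / V_rms
   = 50.08 / 36.835
   = 1.3596

1.3596


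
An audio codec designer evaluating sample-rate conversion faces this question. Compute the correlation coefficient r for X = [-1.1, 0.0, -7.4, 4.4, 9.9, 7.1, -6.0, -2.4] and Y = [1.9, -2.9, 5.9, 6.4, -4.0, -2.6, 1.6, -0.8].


Pearson correlation coefficient (population):
r = cov(X,Y) / (std(X) * std(Y))
Mean X = 0.5625, Mean Y = 0.6875
Cov(X,Y) = -10.802969
Std(X) = 5.733441, Std(Y) = 3.707572
r = -0.5082

-0.5082


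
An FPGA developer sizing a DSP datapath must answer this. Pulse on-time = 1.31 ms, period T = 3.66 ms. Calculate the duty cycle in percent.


Duty cycle as a percentage:
DC = (t_on / T) * 100
   = (1.31 / 3.66) * 100
   = 0.357923 * 100
   = 35.79 %

35.79 %


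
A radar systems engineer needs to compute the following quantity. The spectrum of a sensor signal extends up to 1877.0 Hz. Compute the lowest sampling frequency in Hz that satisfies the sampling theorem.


The Nyquist rate is twice the maximum frequency component.
fs_min = 2 * fmax
      = 2 * 1877.0
      = 3754.0 Hz

3754.0


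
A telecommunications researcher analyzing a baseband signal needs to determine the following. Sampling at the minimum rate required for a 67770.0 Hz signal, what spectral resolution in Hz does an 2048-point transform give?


Step 1 — Nyquist sampling rate:
fs = 2 * fmax = 2 * 67770.0 = 135540.0 Hz

Step 2 — DFT bin spacing:
df = fs / N = 135540.0 / 2048 = 66.1816 Hz

66.1816 Hz
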